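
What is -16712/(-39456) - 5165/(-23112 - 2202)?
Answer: 13059121/20808108 ≈ 0.62760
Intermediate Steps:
-16712/(-39456) - 5165/(-23112 - 2202) = -16712*(-1/39456) - 5165/(-25314) = 2089/4932 - 5165*(-1/25314) = 2089/4932 + 5165/25314 = 13059121/20808108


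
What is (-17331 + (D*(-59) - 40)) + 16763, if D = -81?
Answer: 4171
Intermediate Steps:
(-17331 + (D*(-59) - 40)) + 16763 = (-17331 + (-81*(-59) - 40)) + 16763 = (-17331 + (4779 - 40)) + 16763 = (-17331 + 4739) + 16763 = -12592 + 16763 = 4171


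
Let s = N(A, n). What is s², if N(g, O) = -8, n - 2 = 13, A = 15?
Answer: 64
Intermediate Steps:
n = 15 (n = 2 + 13 = 15)
s = -8
s² = (-8)² = 64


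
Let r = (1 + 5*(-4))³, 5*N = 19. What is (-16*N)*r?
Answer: 2085136/5 ≈ 4.1703e+5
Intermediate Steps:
N = 19/5 (N = (⅕)*19 = 19/5 ≈ 3.8000)
r = -6859 (r = (1 - 20)³ = (-19)³ = -6859)
(-16*N)*r = -16*19/5*(-6859) = -304/5*(-6859) = 2085136/5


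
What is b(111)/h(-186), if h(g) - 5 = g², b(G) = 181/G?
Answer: 181/3840711 ≈ 4.7127e-5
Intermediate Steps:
h(g) = 5 + g²
b(111)/h(-186) = (181/111)/(5 + (-186)²) = (181*(1/111))/(5 + 34596) = (181/111)/34601 = (181/111)*(1/34601) = 181/3840711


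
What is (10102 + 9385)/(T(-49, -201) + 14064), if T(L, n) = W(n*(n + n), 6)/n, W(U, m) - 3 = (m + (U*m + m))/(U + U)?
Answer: 52748717229/38069296685 ≈ 1.3856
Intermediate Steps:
W(U, m) = 3 + (2*m + U*m)/(2*U) (W(U, m) = 3 + (m + (U*m + m))/(U + U) = 3 + (m + (m + U*m))/((2*U)) = 3 + (2*m + U*m)*(1/(2*U)) = 3 + (2*m + U*m)/(2*U))
T(L, n) = (6 + 3/n**2)/n (T(L, n) = (3 + (1/2)*6 + 6/((n*(n + n))))/n = (3 + 3 + 6/((n*(2*n))))/n = (3 + 3 + 6/((2*n**2)))/n = (3 + 3 + 6*(1/(2*n**2)))/n = (3 + 3 + 3/n**2)/n = (6 + 3/n**2)/n)
(10102 + 9385)/(T(-49, -201) + 14064) = (10102 + 9385)/((3/(-201)**3 + 6/(-201)) + 14064) = 19487/((3*(-1/8120601) + 6*(-1/201)) + 14064) = 19487/((-1/2706867 - 2/67) + 14064) = 19487/(-80803/2706867 + 14064) = 19487/(38069296685/2706867) = 19487*(2706867/38069296685) = 52748717229/38069296685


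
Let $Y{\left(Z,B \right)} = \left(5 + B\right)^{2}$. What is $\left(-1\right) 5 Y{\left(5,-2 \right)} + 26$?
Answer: $-19$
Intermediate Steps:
$\left(-1\right) 5 Y{\left(5,-2 \right)} + 26 = \left(-1\right) 5 \left(5 - 2\right)^{2} + 26 = - 5 \cdot 3^{2} + 26 = \left(-5\right) 9 + 26 = -45 + 26 = -19$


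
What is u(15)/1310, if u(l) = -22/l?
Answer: -11/9825 ≈ -0.0011196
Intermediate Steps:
u(15)/1310 = -22/15/1310 = -22*1/15*(1/1310) = -22/15*1/1310 = -11/9825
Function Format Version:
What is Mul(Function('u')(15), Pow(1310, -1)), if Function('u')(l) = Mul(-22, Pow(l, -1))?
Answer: Rational(-11, 9825) ≈ -0.0011196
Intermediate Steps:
Mul(Function('u')(15), Pow(1310, -1)) = Mul(Mul(-22, Pow(15, -1)), Pow(1310, -1)) = Mul(Mul(-22, Rational(1, 15)), Rational(1, 1310)) = Mul(Rational(-22, 15), Rational(1, 1310)) = Rational(-11, 9825)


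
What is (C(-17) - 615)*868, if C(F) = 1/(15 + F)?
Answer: -534254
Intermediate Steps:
(C(-17) - 615)*868 = (1/(15 - 17) - 615)*868 = (1/(-2) - 615)*868 = (-½ - 615)*868 = -1231/2*868 = -534254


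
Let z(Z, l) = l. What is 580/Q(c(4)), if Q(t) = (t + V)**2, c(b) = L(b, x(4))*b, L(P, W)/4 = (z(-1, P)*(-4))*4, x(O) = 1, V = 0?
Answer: 145/262144 ≈ 0.00055313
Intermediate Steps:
L(P, W) = -64*P (L(P, W) = 4*((P*(-4))*4) = 4*(-4*P*4) = 4*(-16*P) = -64*P)
c(b) = -64*b**2 (c(b) = (-64*b)*b = -64*b**2)
Q(t) = t**2 (Q(t) = (t + 0)**2 = t**2)
580/Q(c(4)) = 580/((-64*4**2)**2) = 580/((-64*16)**2) = 580/((-1024)**2) = 580/1048576 = 580*(1/1048576) = 145/262144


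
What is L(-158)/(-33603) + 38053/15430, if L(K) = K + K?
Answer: 1283570839/518494290 ≈ 2.4756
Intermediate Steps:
L(K) = 2*K
L(-158)/(-33603) + 38053/15430 = (2*(-158))/(-33603) + 38053/15430 = -316*(-1/33603) + 38053*(1/15430) = 316/33603 + 38053/15430 = 1283570839/518494290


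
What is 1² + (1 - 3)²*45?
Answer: 181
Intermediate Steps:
1² + (1 - 3)²*45 = 1 + (-2)²*45 = 1 + 4*45 = 1 + 180 = 181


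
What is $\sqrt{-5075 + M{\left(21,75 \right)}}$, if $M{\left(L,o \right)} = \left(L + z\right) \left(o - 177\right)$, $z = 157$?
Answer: $i \sqrt{23231} \approx 152.42 i$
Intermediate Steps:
$M{\left(L,o \right)} = \left(-177 + o\right) \left(157 + L\right)$ ($M{\left(L,o \right)} = \left(L + 157\right) \left(o - 177\right) = \left(157 + L\right) \left(-177 + o\right) = \left(-177 + o\right) \left(157 + L\right)$)
$\sqrt{-5075 + M{\left(21,75 \right)}} = \sqrt{-5075 + \left(-27789 - 3717 + 157 \cdot 75 + 21 \cdot 75\right)} = \sqrt{-5075 + \left(-27789 - 3717 + 11775 + 1575\right)} = \sqrt{-5075 - 18156} = \sqrt{-23231} = i \sqrt{23231}$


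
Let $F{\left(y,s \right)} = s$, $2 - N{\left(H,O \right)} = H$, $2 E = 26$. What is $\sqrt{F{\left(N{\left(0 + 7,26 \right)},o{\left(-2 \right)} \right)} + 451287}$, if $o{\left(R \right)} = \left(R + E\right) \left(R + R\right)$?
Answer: $\sqrt{451243} \approx 671.75$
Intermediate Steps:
$E = 13$ ($E = \frac{1}{2} \cdot 26 = 13$)
$N{\left(H,O \right)} = 2 - H$
$o{\left(R \right)} = 2 R \left(13 + R\right)$ ($o{\left(R \right)} = \left(R + 13\right) \left(R + R\right) = \left(13 + R\right) 2 R = 2 R \left(13 + R\right)$)
$\sqrt{F{\left(N{\left(0 + 7,26 \right)},o{\left(-2 \right)} \right)} + 451287} = \sqrt{2 \left(-2\right) \left(13 - 2\right) + 451287} = \sqrt{2 \left(-2\right) 11 + 451287} = \sqrt{-44 + 451287} = \sqrt{451243}$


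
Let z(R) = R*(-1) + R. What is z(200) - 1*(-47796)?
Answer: 47796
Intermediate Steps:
z(R) = 0 (z(R) = -R + R = 0)
z(200) - 1*(-47796) = 0 - 1*(-47796) = 0 + 47796 = 47796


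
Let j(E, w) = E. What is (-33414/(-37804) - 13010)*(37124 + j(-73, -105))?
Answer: -9110778394963/18902 ≈ -4.8200e+8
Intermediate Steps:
(-33414/(-37804) - 13010)*(37124 + j(-73, -105)) = (-33414/(-37804) - 13010)*(37124 - 73) = (-33414*(-1/37804) - 13010)*37051 = (16707/18902 - 13010)*37051 = -245898313/18902*37051 = -9110778394963/18902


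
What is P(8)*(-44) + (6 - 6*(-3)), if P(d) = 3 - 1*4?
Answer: 68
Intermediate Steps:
P(d) = -1 (P(d) = 3 - 4 = -1)
P(8)*(-44) + (6 - 6*(-3)) = -1*(-44) + (6 - 6*(-3)) = 44 + (6 + 18) = 44 + 24 = 68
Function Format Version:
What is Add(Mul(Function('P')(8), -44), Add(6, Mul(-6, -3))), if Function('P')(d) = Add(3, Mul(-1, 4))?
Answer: 68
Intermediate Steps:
Function('P')(d) = -1 (Function('P')(d) = Add(3, -4) = -1)
Add(Mul(Function('P')(8), -44), Add(6, Mul(-6, -3))) = Add(Mul(-1, -44), Add(6, Mul(-6, -3))) = Add(44, Add(6, 18)) = Add(44, 24) = 68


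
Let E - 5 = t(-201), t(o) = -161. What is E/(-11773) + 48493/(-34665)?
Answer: -565500349/408111045 ≈ -1.3857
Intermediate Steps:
E = -156 (E = 5 - 161 = -156)
E/(-11773) + 48493/(-34665) = -156/(-11773) + 48493/(-34665) = -156*(-1/11773) + 48493*(-1/34665) = 156/11773 - 48493/34665 = -565500349/408111045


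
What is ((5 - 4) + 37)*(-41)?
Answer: -1558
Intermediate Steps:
((5 - 4) + 37)*(-41) = (1 + 37)*(-41) = 38*(-41) = -1558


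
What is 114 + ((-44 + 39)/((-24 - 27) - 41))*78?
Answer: 5439/46 ≈ 118.24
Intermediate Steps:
114 + ((-44 + 39)/((-24 - 27) - 41))*78 = 114 - 5/(-51 - 41)*78 = 114 - 5/(-92)*78 = 114 - 5*(-1/92)*78 = 114 + (5/92)*78 = 114 + 195/46 = 5439/46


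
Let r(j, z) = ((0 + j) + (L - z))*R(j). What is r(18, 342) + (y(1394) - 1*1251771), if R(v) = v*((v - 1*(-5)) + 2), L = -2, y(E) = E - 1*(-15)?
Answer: -1397062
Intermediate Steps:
y(E) = 15 + E (y(E) = E + 15 = 15 + E)
R(v) = v*(7 + v) (R(v) = v*((v + 5) + 2) = v*((5 + v) + 2) = v*(7 + v))
r(j, z) = j*(7 + j)*(-2 + j - z) (r(j, z) = ((0 + j) + (-2 - z))*(j*(7 + j)) = (j + (-2 - z))*(j*(7 + j)) = (-2 + j - z)*(j*(7 + j)) = j*(7 + j)*(-2 + j - z))
r(18, 342) + (y(1394) - 1*1251771) = -1*18*(7 + 18)*(2 + 342 - 1*18) + ((15 + 1394) - 1*1251771) = -1*18*25*(2 + 342 - 18) + (1409 - 1251771) = -1*18*25*326 - 1250362 = -146700 - 1250362 = -1397062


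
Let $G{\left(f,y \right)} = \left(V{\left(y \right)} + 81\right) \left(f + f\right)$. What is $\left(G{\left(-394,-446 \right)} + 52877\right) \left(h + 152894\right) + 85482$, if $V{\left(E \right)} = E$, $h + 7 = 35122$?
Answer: $64016585955$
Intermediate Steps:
$h = 35115$ ($h = -7 + 35122 = 35115$)
$G{\left(f,y \right)} = 2 f \left(81 + y\right)$ ($G{\left(f,y \right)} = \left(y + 81\right) \left(f + f\right) = \left(81 + y\right) 2 f = 2 f \left(81 + y\right)$)
$\left(G{\left(-394,-446 \right)} + 52877\right) \left(h + 152894\right) + 85482 = \left(2 \left(-394\right) \left(81 - 446\right) + 52877\right) \left(35115 + 152894\right) + 85482 = \left(2 \left(-394\right) \left(-365\right) + 52877\right) 188009 + 85482 = \left(287620 + 52877\right) 188009 + 85482 = 340497 \cdot 188009 + 85482 = 64016500473 + 85482 = 64016585955$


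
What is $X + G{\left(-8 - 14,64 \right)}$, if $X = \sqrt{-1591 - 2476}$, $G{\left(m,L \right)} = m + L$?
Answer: $42 + 7 i \sqrt{83} \approx 42.0 + 63.773 i$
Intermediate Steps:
$G{\left(m,L \right)} = L + m$
$X = 7 i \sqrt{83}$ ($X = \sqrt{-4067} = 7 i \sqrt{83} \approx 63.773 i$)
$X + G{\left(-8 - 14,64 \right)} = 7 i \sqrt{83} + \left(64 - 22\right) = 7 i \sqrt{83} + 42 = 42 + 7 i \sqrt{83}$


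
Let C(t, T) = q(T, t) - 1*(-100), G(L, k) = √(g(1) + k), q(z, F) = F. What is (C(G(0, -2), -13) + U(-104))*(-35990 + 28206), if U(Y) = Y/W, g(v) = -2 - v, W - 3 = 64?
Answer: -51343264/67 - 7784*I*√5 ≈ -7.6632e+5 - 17406.0*I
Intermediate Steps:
W = 67 (W = 3 + 64 = 67)
U(Y) = Y/67
G(L, k) = √(-3 + k) (G(L, k) = √((-2 - 1*1) + k) = √((-2 - 1) + k) = √(-3 + k))
C(t, T) = 100 + t (C(t, T) = t - 1*(-100) = t + 100 = 100 + t)
(C(G(0, -2), -13) + U(-104))*(-35990 + 28206) = ((100 + √(-3 - 2)) + (1/67)*(-104))*(-35990 + 28206) = ((100 + √(-5)) - 104/67)*(-7784) = ((100 + I*√5) - 104/67)*(-7784) = (6596/67 + I*√5)*(-7784) = -51343264/67 - 7784*I*√5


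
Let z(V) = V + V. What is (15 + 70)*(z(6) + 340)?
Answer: 29920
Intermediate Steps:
z(V) = 2*V
(15 + 70)*(z(6) + 340) = (15 + 70)*(2*6 + 340) = 85*(12 + 340) = 85*352 = 29920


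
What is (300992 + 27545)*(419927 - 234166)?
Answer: 61029361657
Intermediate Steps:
(300992 + 27545)*(419927 - 234166) = 328537*185761 = 61029361657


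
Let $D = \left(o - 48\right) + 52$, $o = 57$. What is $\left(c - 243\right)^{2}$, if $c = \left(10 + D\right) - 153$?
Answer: $105625$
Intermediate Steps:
$D = 61$ ($D = \left(57 - 48\right) + 52 = 9 + 52 = 61$)
$c = -82$ ($c = \left(10 + 61\right) - 153 = 71 - 153 = -82$)
$\left(c - 243\right)^{2} = \left(-82 - 243\right)^{2} = \left(-325\right)^{2} = 105625$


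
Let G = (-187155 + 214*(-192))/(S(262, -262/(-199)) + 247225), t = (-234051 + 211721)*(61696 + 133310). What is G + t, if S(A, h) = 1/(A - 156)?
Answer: -114112958385960738/26205851 ≈ -4.3545e+9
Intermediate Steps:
t = -4354483980 (t = -22330*195006 = -4354483980)
S(A, h) = 1/(-156 + A)
G = -24193758/26205851 (G = (-187155 + 214*(-192))/(1/(-156 + 262) + 247225) = (-187155 - 41088)/(1/106 + 247225) = -228243/(1/106 + 247225) = -228243/26205851/106 = -228243*106/26205851 = -24193758/26205851 ≈ -0.92322)
G + t = -24193758/26205851 - 4354483980 = -114112958385960738/26205851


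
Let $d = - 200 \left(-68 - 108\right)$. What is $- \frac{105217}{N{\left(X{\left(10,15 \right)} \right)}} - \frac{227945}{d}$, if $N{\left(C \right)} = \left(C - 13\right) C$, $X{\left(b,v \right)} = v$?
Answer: $- \frac{14841907}{4224} \approx -3513.7$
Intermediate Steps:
$N{\left(C \right)} = C \left(-13 + C\right)$ ($N{\left(C \right)} = \left(-13 + C\right) C = C \left(-13 + C\right)$)
$d = 35200$ ($d = \left(-200\right) \left(-176\right) = 35200$)
$- \frac{105217}{N{\left(X{\left(10,15 \right)} \right)}} - \frac{227945}{d} = - \frac{105217}{15 \left(-13 + 15\right)} - \frac{227945}{35200} = - \frac{105217}{15 \cdot 2} - \frac{45589}{7040} = - \frac{105217}{30} - \frac{45589}{7040} = - \frac{14841907}{4224}$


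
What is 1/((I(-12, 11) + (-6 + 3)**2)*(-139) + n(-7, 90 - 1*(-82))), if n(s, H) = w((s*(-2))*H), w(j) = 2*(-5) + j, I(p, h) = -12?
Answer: 1/2815 ≈ 0.00035524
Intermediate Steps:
w(j) = -10 + j
n(s, H) = -10 - 2*H*s (n(s, H) = -10 + (s*(-2))*H = -10 + (-2*s)*H = -10 - 2*H*s)
1/((I(-12, 11) + (-6 + 3)**2)*(-139) + n(-7, 90 - 1*(-82))) = 1/((-12 + (-6 + 3)**2)*(-139) + (-10 - 2*(90 - 1*(-82))*(-7))) = 1/((-12 + (-3)**2)*(-139) + (-10 - 2*(90 + 82)*(-7))) = 1/((-12 + 9)*(-139) + (-10 - 2*172*(-7))) = 1/(-3*(-139) + (-10 + 2408)) = 1/(417 + 2398) = 1/2815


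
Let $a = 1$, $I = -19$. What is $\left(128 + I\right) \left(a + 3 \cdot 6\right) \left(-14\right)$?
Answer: $-28994$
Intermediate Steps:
$\left(128 + I\right) \left(a + 3 \cdot 6\right) \left(-14\right) = \left(128 - 19\right) \left(1 + 3 \cdot 6\right) \left(-14\right) = 109 \left(1 + 18\right) \left(-14\right) = 109 \cdot 19 \left(-14\right) = 109 \left(-266\right) = -28994$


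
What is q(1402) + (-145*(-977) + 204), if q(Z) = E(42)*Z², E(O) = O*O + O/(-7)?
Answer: 3455673701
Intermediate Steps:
E(O) = O² - O/7 (E(O) = O² + O*(-⅐) = O² - O/7)
q(Z) = 1758*Z² (q(Z) = (42*(-⅐ + 42))*Z² = (42*(293/7))*Z² = 1758*Z²)
q(1402) + (-145*(-977) + 204) = 1758*1402² + (-145*(-977) + 204) = 1758*1965604 + (141665 + 204) = 3455531832 + 141869 = 3455673701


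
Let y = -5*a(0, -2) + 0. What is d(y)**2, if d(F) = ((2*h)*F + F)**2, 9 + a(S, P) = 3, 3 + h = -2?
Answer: 5314410000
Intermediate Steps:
h = -5 (h = -3 - 2 = -5)
a(S, P) = -6 (a(S, P) = -9 + 3 = -6)
y = 30 (y = -5*(-6) + 0 = 30 + 0 = 30)
d(F) = 81*F**2 (d(F) = ((2*(-5))*F + F)**2 = (-10*F + F)**2 = (-9*F)**2 = 81*F**2)
d(y)**2 = (81*30**2)**2 = (81*900)**2 = 72900**2 = 5314410000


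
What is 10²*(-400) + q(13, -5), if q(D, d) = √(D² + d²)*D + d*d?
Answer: -39975 + 13*√194 ≈ -39794.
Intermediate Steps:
q(D, d) = d² + D*√(D² + d²) (q(D, d) = D*√(D² + d²) + d² = d² + D*√(D² + d²))
10²*(-400) + q(13, -5) = 10²*(-400) + ((-5)² + 13*√(13² + (-5)²)) = 100*(-400) + (25 + 13*√(169 + 25)) = -40000 + (25 + 13*√194) = -39975 + 13*√194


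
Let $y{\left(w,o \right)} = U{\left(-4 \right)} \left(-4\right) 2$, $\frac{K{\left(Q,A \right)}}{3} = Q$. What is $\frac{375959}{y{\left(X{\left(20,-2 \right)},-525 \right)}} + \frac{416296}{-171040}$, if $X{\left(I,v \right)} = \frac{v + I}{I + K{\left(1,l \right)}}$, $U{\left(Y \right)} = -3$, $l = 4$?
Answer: $\frac{2009188633}{128280} \approx 15663.0$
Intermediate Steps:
$K{\left(Q,A \right)} = 3 Q$
$X{\left(I,v \right)} = \frac{I + v}{3 + I}$ ($X{\left(I,v \right)} = \frac{v + I}{I + 3 \cdot 1} = \frac{I + v}{I + 3} = \frac{I + v}{3 + I}$)
$y{\left(w,o \right)} = 24$ ($y{\left(w,o \right)} = \left(-3\right) \left(-4\right) 2 = 12 \cdot 2 = 24$)
$\frac{375959}{y{\left(X{\left(20,-2 \right)},-525 \right)}} + \frac{416296}{-171040} = \frac{375959}{24} + \frac{416296}{-171040} = 375959 \cdot \frac{1}{24} + 416296 \left(- \frac{1}{171040}\right) = \frac{375959}{24} - \frac{52037}{21380} = \frac{2009188633}{128280}$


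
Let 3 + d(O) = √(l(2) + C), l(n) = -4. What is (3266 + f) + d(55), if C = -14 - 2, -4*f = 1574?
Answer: 5739/2 + 2*I*√5 ≈ 2869.5 + 4.4721*I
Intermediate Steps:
f = -787/2 (f = -¼*1574 = -787/2 ≈ -393.50)
C = -16
d(O) = -3 + 2*I*√5 (d(O) = -3 + √(-4 - 16) = -3 + √(-20) = -3 + 2*I*√5)
(3266 + f) + d(55) = (3266 - 787/2) + (-3 + 2*I*√5) = 5745/2 + (-3 + 2*I*√5) = 5739/2 + 2*I*√5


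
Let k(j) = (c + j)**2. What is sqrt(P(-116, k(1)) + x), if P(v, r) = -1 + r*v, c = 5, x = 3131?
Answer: I*sqrt(1046) ≈ 32.342*I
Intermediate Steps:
k(j) = (5 + j)**2
sqrt(P(-116, k(1)) + x) = sqrt((-1 + (5 + 1)**2*(-116)) + 3131) = sqrt((-1 + 6**2*(-116)) + 3131) = sqrt((-1 + 36*(-116)) + 3131) = sqrt((-1 - 4176) + 3131) = sqrt(-4177 + 3131) = sqrt(-1046) = I*sqrt(1046)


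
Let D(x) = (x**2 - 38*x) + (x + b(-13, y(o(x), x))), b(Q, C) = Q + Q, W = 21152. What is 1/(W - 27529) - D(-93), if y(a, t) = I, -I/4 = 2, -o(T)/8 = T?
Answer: -76932129/6377 ≈ -12064.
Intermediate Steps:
o(T) = -8*T
I = -8 (I = -4*2 = -8)
y(a, t) = -8
b(Q, C) = 2*Q
D(x) = -26 + x**2 - 37*x (D(x) = (x**2 - 38*x) + (x + 2*(-13)) = (x**2 - 38*x) + (x - 26) = (x**2 - 38*x) + (-26 + x) = -26 + x**2 - 37*x)
1/(W - 27529) - D(-93) = 1/(21152 - 27529) - (-26 + (-93)**2 - 37*(-93)) = 1/(-6377) - (-26 + 8649 + 3441) = -1/6377 - 1*12064 = -1/6377 - 12064 = -76932129/6377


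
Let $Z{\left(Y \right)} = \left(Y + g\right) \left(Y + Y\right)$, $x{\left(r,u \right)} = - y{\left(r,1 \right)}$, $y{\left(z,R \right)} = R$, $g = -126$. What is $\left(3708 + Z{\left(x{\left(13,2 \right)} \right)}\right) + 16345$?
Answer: $20307$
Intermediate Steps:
$x{\left(r,u \right)} = -1$ ($x{\left(r,u \right)} = \left(-1\right) 1 = -1$)
$Z{\left(Y \right)} = 2 Y \left(-126 + Y\right)$ ($Z{\left(Y \right)} = \left(Y - 126\right) \left(Y + Y\right) = \left(-126 + Y\right) 2 Y = 2 Y \left(-126 + Y\right)$)
$\left(3708 + Z{\left(x{\left(13,2 \right)} \right)}\right) + 16345 = \left(3708 + 2 \left(-1\right) \left(-126 - 1\right)\right) + 16345 = \left(3708 + 2 \left(-1\right) \left(-127\right)\right) + 16345 = \left(3708 + 254\right) + 16345 = 3962 + 16345 = 20307$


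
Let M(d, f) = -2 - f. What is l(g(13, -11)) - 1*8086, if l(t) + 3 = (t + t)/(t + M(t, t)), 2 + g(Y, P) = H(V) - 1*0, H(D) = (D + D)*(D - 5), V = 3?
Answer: -8075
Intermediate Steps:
H(D) = 2*D*(-5 + D) (H(D) = (2*D)*(-5 + D) = 2*D*(-5 + D))
g(Y, P) = -14 (g(Y, P) = -2 + (2*3*(-5 + 3) - 1*0) = -2 + (2*3*(-2) + 0) = -2 + (-12 + 0) = -2 - 12 = -14)
l(t) = -3 - t (l(t) = -3 + (t + t)/(t + (-2 - t)) = -3 + (2*t)/(-2) = -3 + (2*t)*(-½) = -3 - t)
l(g(13, -11)) - 1*8086 = (-3 - 1*(-14)) - 1*8086 = (-3 + 14) - 8086 = 11 - 8086 = -8075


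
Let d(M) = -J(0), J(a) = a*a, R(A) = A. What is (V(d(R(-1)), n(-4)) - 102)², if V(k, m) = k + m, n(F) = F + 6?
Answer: 10000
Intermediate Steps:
J(a) = a²
n(F) = 6 + F
d(M) = 0 (d(M) = -1*0² = -1*0 = 0)
(V(d(R(-1)), n(-4)) - 102)² = ((0 + (6 - 4)) - 102)² = ((0 + 2) - 102)² = (2 - 102)² = (-100)² = 10000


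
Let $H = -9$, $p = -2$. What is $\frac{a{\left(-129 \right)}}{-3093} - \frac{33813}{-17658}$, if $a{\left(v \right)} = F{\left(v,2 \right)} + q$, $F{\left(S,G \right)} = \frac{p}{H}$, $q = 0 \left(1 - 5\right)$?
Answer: $\frac{11619965}{6068466} \approx 1.9148$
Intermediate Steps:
$q = 0$ ($q = 0 \left(-4\right) = 0$)
$F{\left(S,G \right)} = \frac{2}{9}$ ($F{\left(S,G \right)} = - \frac{2}{-9} = \left(-2\right) \left(- \frac{1}{9}\right) = \frac{2}{9}$)
$a{\left(v \right)} = \frac{2}{9}$ ($a{\left(v \right)} = \frac{2}{9} + 0 = \frac{2}{9}$)
$\frac{a{\left(-129 \right)}}{-3093} - \frac{33813}{-17658} = \frac{2}{9 \left(-3093\right)} - \frac{33813}{-17658} = \frac{2}{9} \left(- \frac{1}{3093}\right) - - \frac{3757}{1962} = - \frac{2}{27837} + \frac{3757}{1962} = \frac{11619965}{6068466}$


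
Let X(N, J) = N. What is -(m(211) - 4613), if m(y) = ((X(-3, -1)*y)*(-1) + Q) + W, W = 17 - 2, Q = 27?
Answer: 3938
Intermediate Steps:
W = 15
m(y) = 42 + 3*y (m(y) = (-3*y*(-1) + 27) + 15 = (3*y + 27) + 15 = (27 + 3*y) + 15 = 42 + 3*y)
-(m(211) - 4613) = -((42 + 3*211) - 4613) = -((42 + 633) - 4613) = -(675 - 4613) = -1*(-3938) = 3938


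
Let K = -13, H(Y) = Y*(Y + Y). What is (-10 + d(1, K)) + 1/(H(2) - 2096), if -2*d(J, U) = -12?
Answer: -8353/2088 ≈ -4.0005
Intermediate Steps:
H(Y) = 2*Y² (H(Y) = Y*(2*Y) = 2*Y²)
d(J, U) = 6 (d(J, U) = -½*(-12) = 6)
(-10 + d(1, K)) + 1/(H(2) - 2096) = (-10 + 6) + 1/(2*2² - 2096) = -4 + 1/(2*4 - 2096) = -4 + 1/(8 - 2096) = -4 + 1/(-2088) = -4 - 1/2088 = -8353/2088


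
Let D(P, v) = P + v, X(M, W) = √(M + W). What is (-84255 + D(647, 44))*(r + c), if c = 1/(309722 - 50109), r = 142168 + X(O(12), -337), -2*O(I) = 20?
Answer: -3084235346550540/259613 - 83564*I*√347 ≈ -1.188e+10 - 1.5566e+6*I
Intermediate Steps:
O(I) = -10 (O(I) = -½*20 = -10)
r = 142168 + I*√347 (r = 142168 + √(-10 - 337) = 142168 + √(-347) = 142168 + I*√347 ≈ 1.4217e+5 + 18.628*I)
c = 1/259613 ≈ 3.8519e-6
(-84255 + D(647, 44))*(r + c) = (-84255 + (647 + 44))*((142168 + I*√347) + 1/259613) = (-84255 + 691)*(36908660985/259613 + I*√347) = -83564*(36908660985/259613 + I*√347) = -3084235346550540/259613 - 83564*I*√347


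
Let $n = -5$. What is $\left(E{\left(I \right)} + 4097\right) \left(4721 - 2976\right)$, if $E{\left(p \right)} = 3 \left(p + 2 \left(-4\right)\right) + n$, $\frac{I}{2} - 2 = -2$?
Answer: $7098660$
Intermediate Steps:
$I = 0$ ($I = 4 + 2 \left(-2\right) = 4 - 4 = 0$)
$E{\left(p \right)} = -29 + 3 p$ ($E{\left(p \right)} = 3 \left(p + 2 \left(-4\right)\right) - 5 = 3 \left(p - 8\right) - 5 = 3 \left(-8 + p\right) - 5 = \left(-24 + 3 p\right) - 5 = -29 + 3 p$)
$\left(E{\left(I \right)} + 4097\right) \left(4721 - 2976\right) = \left(\left(-29 + 3 \cdot 0\right) + 4097\right) \left(4721 - 2976\right) = \left(\left(-29 + 0\right) + 4097\right) 1745 = \left(-29 + 4097\right) 1745 = 4068 \cdot 1745 = 7098660$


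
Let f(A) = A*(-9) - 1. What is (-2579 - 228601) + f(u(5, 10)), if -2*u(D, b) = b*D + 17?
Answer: -461759/2 ≈ -2.3088e+5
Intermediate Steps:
u(D, b) = -17/2 - D*b/2 (u(D, b) = -(b*D + 17)/2 = -(D*b + 17)/2 = -(17 + D*b)/2 = -17/2 - D*b/2)
f(A) = -1 - 9*A (f(A) = -9*A - 1 = -1 - 9*A)
(-2579 - 228601) + f(u(5, 10)) = (-2579 - 228601) + (-1 - 9*(-17/2 - 1/2*5*10)) = -231180 + (-1 - 9*(-17/2 - 25)) = -231180 + (-1 - 9*(-67/2)) = -231180 + (-1 + 603/2) = -231180 + 601/2 = -461759/2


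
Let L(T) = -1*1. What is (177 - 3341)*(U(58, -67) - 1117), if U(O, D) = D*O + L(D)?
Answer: 15832656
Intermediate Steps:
L(T) = -1
U(O, D) = -1 + D*O (U(O, D) = D*O - 1 = -1 + D*O)
(177 - 3341)*(U(58, -67) - 1117) = (177 - 3341)*((-1 - 67*58) - 1117) = -3164*((-1 - 3886) - 1117) = -3164*(-3887 - 1117) = -3164*(-5004) = 15832656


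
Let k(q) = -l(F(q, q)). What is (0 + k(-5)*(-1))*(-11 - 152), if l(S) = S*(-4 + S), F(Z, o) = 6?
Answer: -1956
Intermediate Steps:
k(q) = -12 (k(q) = -6*(-4 + 6) = -6*2 = -1*12 = -12)
(0 + k(-5)*(-1))*(-11 - 152) = (0 - 12*(-1))*(-11 - 152) = (0 + 12)*(-163) = 12*(-163) = -1956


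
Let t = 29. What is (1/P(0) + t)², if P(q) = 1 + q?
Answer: 900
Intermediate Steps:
(1/P(0) + t)² = (1/(1 + 0) + 29)² = (1/1 + 29)² = (1 + 29)² = 30² = 900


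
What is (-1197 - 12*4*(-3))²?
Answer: 1108809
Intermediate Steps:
(-1197 - 12*4*(-3))² = (-1197 - 6*8*(-3))² = (-1197 - 48*(-3))² = (-1197 + 144)² = (-1053)² = 1108809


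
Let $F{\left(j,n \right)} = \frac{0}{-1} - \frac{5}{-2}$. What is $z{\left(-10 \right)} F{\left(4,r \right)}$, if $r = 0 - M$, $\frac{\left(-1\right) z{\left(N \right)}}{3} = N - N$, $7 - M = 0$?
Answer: $0$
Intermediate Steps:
$M = 7$ ($M = 7 - 0 = 7 + 0 = 7$)
$z{\left(N \right)} = 0$ ($z{\left(N \right)} = - 3 \left(N - N\right) = \left(-3\right) 0 = 0$)
$r = -7$ ($r = 0 - 7 = -7$)
$F{\left(j,n \right)} = \frac{5}{2}$ ($F{\left(j,n \right)} = 0 \left(-1\right) - - \frac{5}{2} = 0 + \frac{5}{2} = \frac{5}{2}$)
$z{\left(-10 \right)} F{\left(4,r \right)} = 0 \cdot \frac{5}{2} = 0$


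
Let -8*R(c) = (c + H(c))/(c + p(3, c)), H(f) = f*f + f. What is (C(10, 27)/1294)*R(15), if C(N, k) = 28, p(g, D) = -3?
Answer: -595/10352 ≈ -0.057477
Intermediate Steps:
H(f) = f + f² (H(f) = f² + f = f + f²)
R(c) = -(c + c*(1 + c))/(8*(-3 + c)) (R(c) = -(c + c*(1 + c))/(8*(c - 3)) = -(c + c*(1 + c))/(8*(-3 + c)))
(C(10, 27)/1294)*R(15) = (28/1294)*((⅛)*15*(-2 - 1*15)/(-3 + 15)) = (28*(1/1294))*((⅛)*15*(-2 - 15)/12) = 14*((⅛)*15*(1/12)*(-17))/647 = (14/647)*(-85/32) = -595/10352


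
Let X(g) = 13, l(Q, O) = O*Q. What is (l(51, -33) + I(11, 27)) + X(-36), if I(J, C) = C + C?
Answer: -1616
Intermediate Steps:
I(J, C) = 2*C
(l(51, -33) + I(11, 27)) + X(-36) = (-33*51 + 2*27) + 13 = (-1683 + 54) + 13 = -1629 + 13 = -1616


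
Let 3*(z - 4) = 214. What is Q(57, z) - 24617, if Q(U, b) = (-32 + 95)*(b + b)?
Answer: -15125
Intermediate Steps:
z = 226/3 (z = 4 + (1/3)*214 = 4 + 214/3 = 226/3 ≈ 75.333)
Q(U, b) = 126*b (Q(U, b) = 63*(2*b) = 126*b)
Q(57, z) - 24617 = 126*(226/3) - 24617 = 9492 - 24617 = -15125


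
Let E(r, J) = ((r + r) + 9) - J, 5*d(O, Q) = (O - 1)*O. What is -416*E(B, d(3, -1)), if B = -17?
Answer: 54496/5 ≈ 10899.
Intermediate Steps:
d(O, Q) = O*(-1 + O)/5 (d(O, Q) = ((O - 1)*O)/5 = ((-1 + O)*O)/5 = (O*(-1 + O))/5 = O*(-1 + O)/5)
E(r, J) = 9 - J + 2*r (E(r, J) = (2*r + 9) - J = (9 + 2*r) - J = 9 - J + 2*r)
-416*E(B, d(3, -1)) = -416*(9 - 3*(-1 + 3)/5 + 2*(-17)) = -416*(9 - 3*2/5 - 34) = -416*(9 - 1*6/5 - 34) = -416*(9 - 6/5 - 34) = -416*(-131/5) = 54496/5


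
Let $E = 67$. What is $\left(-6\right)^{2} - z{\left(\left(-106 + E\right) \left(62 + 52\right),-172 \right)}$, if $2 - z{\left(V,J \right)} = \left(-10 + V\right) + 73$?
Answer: $-4349$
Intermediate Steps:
$z{\left(V,J \right)} = -61 - V$ ($z{\left(V,J \right)} = 2 - \left(\left(-10 + V\right) + 73\right) = 2 - \left(63 + V\right) = -61 - V$)
$\left(-6\right)^{2} - z{\left(\left(-106 + E\right) \left(62 + 52\right),-172 \right)} = \left(-6\right)^{2} - \left(-61 - \left(-106 + 67\right) \left(62 + 52\right)\right) = 36 - \left(-61 - \left(-39\right) 114\right) = 36 - \left(-61 - -4446\right) = 36 - \left(-61 + 4446\right) = 36 - 4385 = -4349$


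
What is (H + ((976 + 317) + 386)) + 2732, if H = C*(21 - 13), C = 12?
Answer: 4507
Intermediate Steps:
H = 96 (H = 12*(21 - 13) = 12*8 = 96)
(H + ((976 + 317) + 386)) + 2732 = (96 + ((976 + 317) + 386)) + 2732 = (96 + (1293 + 386)) + 2732 = (96 + 1679) + 2732 = 1775 + 2732 = 4507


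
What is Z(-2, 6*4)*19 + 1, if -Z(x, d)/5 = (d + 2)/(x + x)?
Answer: 1237/2 ≈ 618.50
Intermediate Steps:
Z(x, d) = -5*(2 + d)/(2*x) (Z(x, d) = -5*(d + 2)/(x + x) = -5*(2 + d)/(2*x))
Z(-2, 6*4)*19 + 1 = ((5/2)*(-2 - 6*4)/(-2))*19 + 1 = ((5/2)*(-½)*(-2 - 1*24))*19 + 1 = ((5/2)*(-½)*(-2 - 24))*19 + 1 = ((5/2)*(-½)*(-26))*19 + 1 = (65/2)*19 + 1 = 1235/2 + 1 = 1237/2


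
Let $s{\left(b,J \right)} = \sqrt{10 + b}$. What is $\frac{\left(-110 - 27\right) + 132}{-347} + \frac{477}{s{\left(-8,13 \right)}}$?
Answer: $\frac{5}{347} + \frac{477 \sqrt{2}}{2} \approx 337.3$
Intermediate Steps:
$\frac{\left(-110 - 27\right) + 132}{-347} + \frac{477}{s{\left(-8,13 \right)}} = \frac{\left(-110 - 27\right) + 132}{-347} + \frac{477}{\sqrt{10 - 8}} = \left(-137 + 132\right) \left(- \frac{1}{347}\right) + \frac{477}{\sqrt{2}} = \left(-5\right) \left(- \frac{1}{347}\right) + 477 \frac{\sqrt{2}}{2} = \frac{5}{347} + \frac{477 \sqrt{2}}{2}$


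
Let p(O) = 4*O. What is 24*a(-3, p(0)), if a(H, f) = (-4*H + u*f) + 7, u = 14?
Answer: 456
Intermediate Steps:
a(H, f) = 7 - 4*H + 14*f (a(H, f) = (-4*H + 14*f) + 7 = 7 - 4*H + 14*f)
24*a(-3, p(0)) = 24*(7 - 4*(-3) + 14*(4*0)) = 24*(7 + 12 + 14*0) = 24*(7 + 12 + 0) = 24*19 = 456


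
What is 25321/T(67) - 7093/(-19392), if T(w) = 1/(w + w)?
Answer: 65797334581/19392 ≈ 3.3930e+6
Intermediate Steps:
T(w) = 1/(2*w)
25321/T(67) - 7093/(-19392) = 25321/(((½)/67)) - 7093/(-19392) = 25321/(((½)*(1/67))) - 7093*(-1/19392) = 25321/(1/134) + 7093/19392 = 25321*134 + 7093/19392 = 3393014 + 7093/19392 = 65797334581/19392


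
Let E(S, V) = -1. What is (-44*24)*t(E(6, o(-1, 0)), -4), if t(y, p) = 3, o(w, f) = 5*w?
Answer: -3168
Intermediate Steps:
(-44*24)*t(E(6, o(-1, 0)), -4) = -44*24*3 = -1056*3 = -3168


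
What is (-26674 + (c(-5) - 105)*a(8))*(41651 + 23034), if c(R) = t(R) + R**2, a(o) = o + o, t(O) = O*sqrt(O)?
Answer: -1808204490 - 5174800*I*sqrt(5) ≈ -1.8082e+9 - 1.1571e+7*I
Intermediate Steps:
t(O) = O**(3/2)
a(o) = 2*o
c(R) = R**2 + R**(3/2) (c(R) = R**(3/2) + R**2 = R**2 + R**(3/2))
(-26674 + (c(-5) - 105)*a(8))*(41651 + 23034) = (-26674 + (((-5)**2 + (-5)**(3/2)) - 105)*(2*8))*(41651 + 23034) = (-26674 + ((25 - 5*I*sqrt(5)) - 105)*16)*64685 = (-26674 + (-80 - 5*I*sqrt(5))*16)*64685 = (-26674 + (-1280 - 80*I*sqrt(5)))*64685 = (-27954 - 80*I*sqrt(5))*64685 = -1808204490 - 5174800*I*sqrt(5)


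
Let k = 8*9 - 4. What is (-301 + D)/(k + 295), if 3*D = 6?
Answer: -299/363 ≈ -0.82369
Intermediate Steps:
D = 2 (D = (⅓)*6 = 2)
k = 68 (k = 72 - 4 = 68)
(-301 + D)/(k + 295) = (-301 + 2)/(68 + 295) = -299/363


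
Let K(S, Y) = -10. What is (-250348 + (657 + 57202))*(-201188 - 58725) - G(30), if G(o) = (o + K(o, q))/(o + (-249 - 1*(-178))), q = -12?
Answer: 2051246131757/41 ≈ 5.0030e+10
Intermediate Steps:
G(o) = (-10 + o)/(-71 + o) (G(o) = (o - 10)/(o + (-249 - 1*(-178))) = (-10 + o)/(o + (-249 + 178)) = (-10 + o)/(o - 71) = (-10 + o)/(-71 + o))
(-250348 + (657 + 57202))*(-201188 - 58725) - G(30) = (-250348 + (657 + 57202))*(-201188 - 58725) - (-10 + 30)/(-71 + 30) = (-250348 + 57859)*(-259913) - 20/(-41) = -192489*(-259913) - (-1)*20/41 = 50030393457 - 1*(-20/41) = 50030393457 + 20/41 = 2051246131757/41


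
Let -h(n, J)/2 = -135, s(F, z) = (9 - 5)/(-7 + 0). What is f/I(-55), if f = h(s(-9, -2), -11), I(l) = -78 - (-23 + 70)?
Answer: -54/25 ≈ -2.1600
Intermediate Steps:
I(l) = -125 (I(l) = -78 - 1*47 = -78 - 47 = -125)
s(F, z) = -4/7 (s(F, z) = 4/(-7) = 4*(-1/7) = -4/7)
h(n, J) = 270 (h(n, J) = -2*(-135) = 270)
f = 270
f/I(-55) = 270/(-125) = 270*(-1/125) = -54/25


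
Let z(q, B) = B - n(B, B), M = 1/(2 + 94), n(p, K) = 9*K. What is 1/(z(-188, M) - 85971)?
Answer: -12/1031653 ≈ -1.1632e-5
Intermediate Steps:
M = 1/96 ≈ 0.010417
z(q, B) = -8*B (z(q, B) = B - 9*B = -8*B)
1/(z(-188, M) - 85971) = 1/(-8*1/96 - 85971) = 1/(-1/12 - 85971) = 1/(-1031653/12) = -12/1031653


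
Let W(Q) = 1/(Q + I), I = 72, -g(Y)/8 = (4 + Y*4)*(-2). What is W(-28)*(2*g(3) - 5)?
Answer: 507/44 ≈ 11.523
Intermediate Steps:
g(Y) = 64 + 64*Y (g(Y) = -8*(4 + Y*4)*(-2) = -8*(4 + 4*Y)*(-2) = -8*(-8 - 8*Y) = 64 + 64*Y)
W(Q) = 1/(72 + Q) (W(Q) = 1/(Q + 72) = 1/(72 + Q))
W(-28)*(2*g(3) - 5) = (2*(64 + 64*3) - 5)/(72 - 28) = (2*(64 + 192) - 5)/44 = (2*256 - 5)/44 = (512 - 5)/44 = (1/44)*507 = 507/44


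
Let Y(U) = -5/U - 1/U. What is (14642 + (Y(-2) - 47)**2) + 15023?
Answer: 31601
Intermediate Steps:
Y(U) = -6/U
(14642 + (Y(-2) - 47)**2) + 15023 = (14642 + (-6/(-2) - 47)**2) + 15023 = (14642 + (-6*(-1/2) - 47)**2) + 15023 = (14642 + (3 - 47)**2) + 15023 = (14642 + (-44)**2) + 15023 = (14642 + 1936) + 15023 = 16578 + 15023 = 31601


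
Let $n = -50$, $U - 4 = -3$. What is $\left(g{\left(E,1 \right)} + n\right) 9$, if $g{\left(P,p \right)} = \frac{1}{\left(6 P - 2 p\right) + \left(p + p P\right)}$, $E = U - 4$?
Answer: $- \frac{9909}{22} \approx -450.41$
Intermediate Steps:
$U = 1$ ($U = 4 - 3 = 1$)
$E = -3$ ($E = 1 - 4 = -3$)
$g{\left(P,p \right)} = \frac{1}{- p + 6 P + P p}$ ($g{\left(P,p \right)} = \frac{1}{\left(- 2 p + 6 P\right) + \left(p + P p\right)} = \frac{1}{- p + 6 P + P p}$)
$\left(g{\left(E,1 \right)} + n\right) 9 = \left(\frac{1}{\left(-1\right) 1 + 6 \left(-3\right) - 3} - 50\right) 9 = \left(\frac{1}{-1 - 18 - 3} - 50\right) 9 = \left(\frac{1}{-22} - 50\right) 9 = \left(- \frac{1}{22} - 50\right) 9 = \left(- \frac{1101}{22}\right) 9 = - \frac{9909}{22}$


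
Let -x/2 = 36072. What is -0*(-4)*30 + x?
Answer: -72144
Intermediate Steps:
x = -72144 (x = -2*36072 = -72144)
-0*(-4)*30 + x = -0*(-4)*30 - 72144 = -20*0*30 - 72144 = 0*30 - 72144 = 0 - 72144 = -72144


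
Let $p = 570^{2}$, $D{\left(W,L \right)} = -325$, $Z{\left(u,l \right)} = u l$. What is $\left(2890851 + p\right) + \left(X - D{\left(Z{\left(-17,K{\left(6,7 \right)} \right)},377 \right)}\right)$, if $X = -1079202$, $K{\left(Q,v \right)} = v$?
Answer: $2136874$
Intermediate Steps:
$Z{\left(u,l \right)} = l u$
$p = 324900$
$\left(2890851 + p\right) + \left(X - D{\left(Z{\left(-17,K{\left(6,7 \right)} \right)},377 \right)}\right) = \left(2890851 + 324900\right) - 1078877 = 3215751 + \left(-1079202 + 325\right) = 3215751 - 1078877 = 2136874$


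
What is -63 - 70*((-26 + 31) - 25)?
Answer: 1337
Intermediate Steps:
-63 - 70*((-26 + 31) - 25) = -63 - 70*(5 - 25) = -63 - 70*(-20) = -63 + 1400 = 1337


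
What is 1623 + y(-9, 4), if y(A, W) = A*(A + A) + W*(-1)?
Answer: 1781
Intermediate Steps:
y(A, W) = -W + 2*A² (y(A, W) = A*(2*A) - W = 2*A² - W = -W + 2*A²)
1623 + y(-9, 4) = 1623 + (-1*4 + 2*(-9)²) = 1623 + (-4 + 2*81) = 1623 + (-4 + 162) = 1623 + 158 = 1781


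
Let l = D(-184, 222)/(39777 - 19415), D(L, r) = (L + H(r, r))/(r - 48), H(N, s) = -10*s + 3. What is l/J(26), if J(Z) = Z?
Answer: -2401/92117688 ≈ -2.6064e-5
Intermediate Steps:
H(N, s) = 3 - 10*s
D(L, r) = (3 + L - 10*r)/(-48 + r) (D(L, r) = (L + (3 - 10*r))/(r - 48) = (3 + L - 10*r)/(-48 + r))
l = -2401/3542988 (l = ((3 - 184 - 10*222)/(-48 + 222))/(39777 - 19415) = ((3 - 184 - 2220)/174)/20362 = ((1/174)*(-2401))*(1/20362) = -2401/174*1/20362 = -2401/3542988 ≈ -0.00067768)
l/J(26) = -2401/3542988/26 = -2401/3542988*1/26 = -2401/92117688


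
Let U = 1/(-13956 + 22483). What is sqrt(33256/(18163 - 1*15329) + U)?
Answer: sqrt(1713194739961107)/12082759 ≈ 3.4256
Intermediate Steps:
U = 1/8527 ≈ 0.00011727
sqrt(33256/(18163 - 1*15329) + U) = sqrt(33256/(18163 - 1*15329) + 1/8527) = sqrt(33256/(18163 - 15329) + 1/8527) = sqrt(33256/2834 + 1/8527) = sqrt(33256*(1/2834) + 1/8527) = sqrt(16628/1417 + 1/8527) = sqrt(141788373/12082759) = sqrt(1713194739961107)/12082759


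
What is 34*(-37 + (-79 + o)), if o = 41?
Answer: -2550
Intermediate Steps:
34*(-37 + (-79 + o)) = 34*(-37 + (-79 + 41)) = 34*(-37 - 38) = 34*(-75) = -2550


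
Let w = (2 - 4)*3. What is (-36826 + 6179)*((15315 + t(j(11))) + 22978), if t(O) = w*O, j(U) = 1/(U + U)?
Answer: -12909129340/11 ≈ -1.1736e+9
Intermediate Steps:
j(U) = 1/(2*U)
w = -6 (w = -2*3 = -6)
t(O) = -6*O
(-36826 + 6179)*((15315 + t(j(11))) + 22978) = (-36826 + 6179)*((15315 - 3/11) + 22978) = -30647*((15315 - 3/11) + 22978) = -30647*(168462/11 + 22978) = -30647*421220/11 = -12909129340/11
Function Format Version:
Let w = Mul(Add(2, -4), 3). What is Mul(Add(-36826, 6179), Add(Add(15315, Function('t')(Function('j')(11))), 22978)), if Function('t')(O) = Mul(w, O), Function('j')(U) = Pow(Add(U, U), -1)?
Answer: Rational(-12909129340, 11) ≈ -1.1736e+9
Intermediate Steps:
Function('j')(U) = Mul(Rational(1, 2), Pow(U, -1)) (Function('j')(U) = Pow(Mul(2, U), -1) = Mul(Rational(1, 2), Pow(U, -1)))
w = -6 (w = Mul(-2, 3) = -6)
Function('t')(O) = Mul(-6, O)
Mul(Add(-36826, 6179), Add(Add(15315, Function('t')(Function('j')(11))), 22978)) = Mul(Add(-36826, 6179), Add(Add(15315, Mul(-6, Mul(Rational(1, 2), Pow(11, -1)))), 22978)) = Mul(-30647, Add(Add(15315, Mul(-6, Mul(Rational(1, 2), Rational(1, 11)))), 22978)) = Mul(-30647, Add(Add(15315, Mul(-6, Rational(1, 22))), 22978)) = Mul(-30647, Add(Add(15315, Rational(-3, 11)), 22978)) = Mul(-30647, Add(Rational(168462, 11), 22978)) = Mul(-30647, Rational(421220, 11)) = Rational(-12909129340, 11)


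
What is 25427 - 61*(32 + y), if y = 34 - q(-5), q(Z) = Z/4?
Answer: 85299/4 ≈ 21325.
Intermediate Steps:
q(Z) = Z/4 (q(Z) = Z*(¼) = Z/4)
y = 141/4 (y = 34 - (-5)/4 = 34 - 1*(-5/4) = 34 + 5/4 = 141/4 ≈ 35.250)
25427 - 61*(32 + y) = 25427 - 61*(32 + 141/4) = 25427 - 61*269/4 = 25427 - 1*16409/4 = 25427 - 16409/4 = 85299/4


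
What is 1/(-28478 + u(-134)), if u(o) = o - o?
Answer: -1/28478 ≈ -3.5115e-5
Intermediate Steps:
u(o) = 0
1/(-28478 + u(-134)) = 1/(-28478 + 0) = 1/(-28478) = -1/28478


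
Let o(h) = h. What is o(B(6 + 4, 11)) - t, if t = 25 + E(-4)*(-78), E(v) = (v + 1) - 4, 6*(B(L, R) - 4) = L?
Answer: -1696/3 ≈ -565.33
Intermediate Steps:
B(L, R) = 4 + L/6
E(v) = -3 + v (E(v) = (1 + v) - 4 = -3 + v)
t = 571 (t = 25 + (-3 - 4)*(-78) = 25 - 7*(-78) = 25 + 546 = 571)
o(B(6 + 4, 11)) - t = (4 + (6 + 4)/6) - 1*571 = (4 + (1/6)*10) - 571 = (4 + 5/3) - 571 = 17/3 - 571 = -1696/3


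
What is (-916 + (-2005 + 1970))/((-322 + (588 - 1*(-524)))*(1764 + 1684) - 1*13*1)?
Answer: -317/907969 ≈ -0.00034913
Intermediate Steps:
(-916 + (-2005 + 1970))/((-322 + (588 - 1*(-524)))*(1764 + 1684) - 1*13*1) = (-916 - 35)/((-322 + (588 + 524))*3448 - 13*1) = -951/((-322 + 1112)*3448 - 13) = -951/(790*3448 - 13) = -951/(2723920 - 13) = -951/2723907 = -951*1/2723907 = -317/907969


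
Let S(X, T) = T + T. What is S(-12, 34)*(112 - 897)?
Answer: -53380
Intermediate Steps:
S(X, T) = 2*T
S(-12, 34)*(112 - 897) = (2*34)*(112 - 897) = 68*(-785) = -53380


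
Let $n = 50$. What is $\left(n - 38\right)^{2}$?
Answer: $144$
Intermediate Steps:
$\left(n - 38\right)^{2} = \left(50 - 38\right)^{2} = 12^{2} = 144$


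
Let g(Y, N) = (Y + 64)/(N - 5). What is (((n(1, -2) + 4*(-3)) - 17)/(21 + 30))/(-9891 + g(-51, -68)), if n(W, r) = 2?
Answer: 657/12274952 ≈ 5.3524e-5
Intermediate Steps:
g(Y, N) = (64 + Y)/(-5 + N)
(((n(1, -2) + 4*(-3)) - 17)/(21 + 30))/(-9891 + g(-51, -68)) = (((2 + 4*(-3)) - 17)/(21 + 30))/(-9891 + (64 - 51)/(-5 - 68)) = (((2 - 12) - 17)/51)/(-9891 + 13/(-73)) = ((-10 - 17)*(1/51))/(-9891 - 1/73*13) = (-27*1/51)/(-9891 - 13/73) = -9/17/(-722056/73) = -73/722056*(-9/17) = 657/12274952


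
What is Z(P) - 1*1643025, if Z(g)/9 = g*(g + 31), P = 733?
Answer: 3397083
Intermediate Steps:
Z(g) = 9*g*(31 + g) (Z(g) = 9*(g*(g + 31)) = 9*(g*(31 + g)) = 9*g*(31 + g))
Z(P) - 1*1643025 = 9*733*(31 + 733) - 1*1643025 = 9*733*764 - 1643025 = 5040108 - 1643025 = 3397083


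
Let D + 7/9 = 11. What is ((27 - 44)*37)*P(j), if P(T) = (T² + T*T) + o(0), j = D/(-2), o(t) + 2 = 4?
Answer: -2763826/81 ≈ -34121.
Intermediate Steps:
D = 92/9 (D = -7/9 + 11 = 92/9 ≈ 10.222)
o(t) = 2 (o(t) = -2 + 4 = 2)
j = -46/9 (j = (92/9)/(-2) = (92/9)*(-½) = -46/9 ≈ -5.1111)
P(T) = 2 + 2*T² (P(T) = (T² + T*T) + 2 = (T² + T²) + 2 = 2*T² + 2 = 2 + 2*T²)
((27 - 44)*37)*P(j) = ((27 - 44)*37)*(2 + 2*(-46/9)²) = (-17*37)*(2 + 2*(2116/81)) = -629*(2 + 4232/81) = -629*4394/81 = -2763826/81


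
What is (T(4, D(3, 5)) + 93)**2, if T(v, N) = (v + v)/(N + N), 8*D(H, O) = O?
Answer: 247009/25 ≈ 9880.4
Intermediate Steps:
D(H, O) = O/8
T(v, N) = v/N (T(v, N) = (2*v)/((2*N)) = (2*v)*(1/(2*N)) = v/N)
(T(4, D(3, 5)) + 93)**2 = (4/(((1/8)*5)) + 93)**2 = (4/(5/8) + 93)**2 = (4*(8/5) + 93)**2 = (32/5 + 93)**2 = (497/5)**2 = 247009/25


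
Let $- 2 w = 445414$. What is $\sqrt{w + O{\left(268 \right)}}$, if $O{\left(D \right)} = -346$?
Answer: $i \sqrt{223053} \approx 472.28 i$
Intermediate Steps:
$w = -222707$ ($w = \left(- \frac{1}{2}\right) 445414 = -222707$)
$\sqrt{w + O{\left(268 \right)}} = \sqrt{-222707 - 346} = \sqrt{-223053} = i \sqrt{223053}$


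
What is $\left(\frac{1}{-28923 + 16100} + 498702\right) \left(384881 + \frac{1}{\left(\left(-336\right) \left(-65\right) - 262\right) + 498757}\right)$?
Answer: $\frac{256135785614136271264}{1334451141} \approx 1.9194 \cdot 10^{11}$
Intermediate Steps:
$\left(\frac{1}{-28923 + 16100} + 498702\right) \left(384881 + \frac{1}{\left(\left(-336\right) \left(-65\right) - 262\right) + 498757}\right) = \left(\frac{1}{-12823} + 498702\right) \left(384881 + \frac{1}{\left(21840 - 262\right) + 498757}\right) = \left(- \frac{1}{12823} + 498702\right) \left(384881 + \frac{1}{21578 + 498757}\right) = \frac{6394855745 \left(384881 + \frac{1}{520335}\right)}{12823} = \frac{6394855745}{12823} \cdot \frac{200267055136}{520335} = \frac{256135785614136271264}{1334451141}$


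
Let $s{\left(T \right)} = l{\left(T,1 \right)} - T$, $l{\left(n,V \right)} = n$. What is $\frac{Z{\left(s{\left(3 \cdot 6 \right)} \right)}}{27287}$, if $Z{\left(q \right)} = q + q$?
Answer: $0$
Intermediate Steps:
$s{\left(T \right)} = 0$ ($s{\left(T \right)} = T - T = 0$)
$Z{\left(q \right)} = 2 q$
$\frac{Z{\left(s{\left(3 \cdot 6 \right)} \right)}}{27287} = \frac{2 \cdot 0}{27287} = 0 \cdot \frac{1}{27287} = 0$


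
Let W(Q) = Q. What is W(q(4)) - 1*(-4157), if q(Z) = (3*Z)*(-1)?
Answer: 4145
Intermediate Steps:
q(Z) = -3*Z
W(q(4)) - 1*(-4157) = -3*4 - 1*(-4157) = -12 + 4157 = 4145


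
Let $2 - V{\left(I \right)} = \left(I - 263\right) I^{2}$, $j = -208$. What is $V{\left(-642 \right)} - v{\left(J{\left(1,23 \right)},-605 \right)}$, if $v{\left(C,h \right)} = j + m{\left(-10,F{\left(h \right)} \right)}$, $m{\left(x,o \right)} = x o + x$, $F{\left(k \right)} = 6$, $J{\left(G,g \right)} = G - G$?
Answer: $373008700$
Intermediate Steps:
$J{\left(G,g \right)} = 0$
$m{\left(x,o \right)} = x + o x$ ($m{\left(x,o \right)} = o x + x = x + o x$)
$V{\left(I \right)} = 2 - I^{2} \left(-263 + I\right)$ ($V{\left(I \right)} = 2 - \left(I - 263\right) I^{2} = 2 - \left(-263 + I\right) I^{2} = 2 - I^{2} \left(-263 + I\right)$)
$v{\left(C,h \right)} = -278$ ($v{\left(C,h \right)} = -208 - 10 \left(1 + 6\right) = -208 - 70 = -278$)
$V{\left(-642 \right)} - v{\left(J{\left(1,23 \right)},-605 \right)} = \left(2 - \left(-642\right)^{3} + 263 \left(-642\right)^{2}\right) - -278 = \left(2 - -264609288 + 263 \cdot 412164\right) + 278 = \left(2 + 264609288 + 108399132\right) + 278 = 373008422 + 278 = 373008700$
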